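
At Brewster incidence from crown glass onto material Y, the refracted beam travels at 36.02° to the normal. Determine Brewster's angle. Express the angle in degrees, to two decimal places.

At Brewster's angle the reflected and refracted rays are perpendicular, so θ_B + θ_t = 90°.
θ_B = 90° − 36.02° = 53.98°.

θ_B ≈ 53.98°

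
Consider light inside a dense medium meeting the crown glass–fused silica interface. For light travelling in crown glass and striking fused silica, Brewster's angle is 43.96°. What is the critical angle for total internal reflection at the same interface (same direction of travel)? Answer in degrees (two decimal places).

n₂/n₁ = tan 43.96° = 0.9643; the critical angle satisfies sin θ_c = n₂/n₁.
θ_c = arcsin(0.9643) = 74.65°.

θ_c ≈ 74.65°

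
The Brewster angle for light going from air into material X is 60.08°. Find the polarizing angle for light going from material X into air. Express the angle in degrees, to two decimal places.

tan θ_B' = n₁/n₂ = 1/tan θ_B, so θ_B' = 90° − θ_B.
θ_B' = 90° − 60.08° = 29.92°.

θ_B' ≈ 29.92°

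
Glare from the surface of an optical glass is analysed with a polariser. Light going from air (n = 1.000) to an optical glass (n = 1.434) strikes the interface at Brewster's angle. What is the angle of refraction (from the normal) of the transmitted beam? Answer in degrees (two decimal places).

First find Brewster's angle: tan θ_B = 1.434/1.000 = 1.4340, giving θ_B = 55.11°.
Since θ_B + θ_t = 90° at Brewster incidence, θ_t = 90° − 55.11° = 34.89°.

θ_t ≈ 34.89°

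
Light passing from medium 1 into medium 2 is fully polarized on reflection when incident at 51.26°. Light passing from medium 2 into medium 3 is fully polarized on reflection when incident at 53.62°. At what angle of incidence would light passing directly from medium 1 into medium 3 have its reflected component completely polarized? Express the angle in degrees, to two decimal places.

θ_B ≈ 59.41°

tan θ_B(1→2) = n₂/n₁ = tan 51.26° = 1.2464.
tan θ_B(2→3) = n₃/n₂ = tan 53.62° = 1.3574.
So n₃/n₁ = (n₂/n₁)(n₃/n₂) = 1.2464 × 1.3574 = 1.6918.
θ_B(1→3) = arctan(1.6918) = 59.41°.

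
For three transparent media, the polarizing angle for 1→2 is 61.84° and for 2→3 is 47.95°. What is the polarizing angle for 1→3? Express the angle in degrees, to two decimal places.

θ_B ≈ 64.23°

Each Brewster angle gives a ratio: n₂/n₁ = tan 61.84° = 1.8681, n₃/n₂ = tan 47.95° = 1.1087.
So n₃/n₁ = (n₂/n₁)(n₃/n₂) = 1.8681 × 1.1087 = 2.0711.
θ_B(1→3) = arctan(2.0711) = 64.23°.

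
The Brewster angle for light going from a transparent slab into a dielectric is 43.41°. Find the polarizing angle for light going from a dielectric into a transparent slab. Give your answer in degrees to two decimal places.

tan θ_B' = n₁/n₂ = 1/tan θ_B, so θ_B' = 90° − θ_B.
θ_B' = 90° − 43.41° = 46.59°.

θ_B' ≈ 46.59°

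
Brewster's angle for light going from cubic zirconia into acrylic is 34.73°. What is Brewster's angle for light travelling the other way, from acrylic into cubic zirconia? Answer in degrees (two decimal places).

Reversing the direction swaps n₁ and n₂, so tan θ_B' = 1/tan θ_B and θ_B' = 90° − θ_B.
Hence θ_B' = 90° − 34.73° = 55.27°.

θ_B' ≈ 55.27°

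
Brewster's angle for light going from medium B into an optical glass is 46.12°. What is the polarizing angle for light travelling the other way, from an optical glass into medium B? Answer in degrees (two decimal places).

The two Brewster angles are complementary: θ_B' = 90° − θ_B = 90° − 46.12° = 43.88°.

θ_B' ≈ 43.88°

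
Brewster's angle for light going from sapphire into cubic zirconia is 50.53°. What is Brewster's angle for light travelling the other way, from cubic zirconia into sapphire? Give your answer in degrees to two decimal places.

The two Brewster angles are complementary: θ_B' = 90° − θ_B = 90° − 50.53° = 39.47°.

θ_B' ≈ 39.47°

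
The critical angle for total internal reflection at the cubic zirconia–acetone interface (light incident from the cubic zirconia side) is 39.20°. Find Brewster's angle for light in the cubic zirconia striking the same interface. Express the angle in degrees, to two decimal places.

n₂/n₁ = sin θ_c = sin 39.20° = 0.6320.
tan θ_B equals the same ratio, so θ_B = arctan(0.6320) = 32.29°.

θ_B ≈ 32.29°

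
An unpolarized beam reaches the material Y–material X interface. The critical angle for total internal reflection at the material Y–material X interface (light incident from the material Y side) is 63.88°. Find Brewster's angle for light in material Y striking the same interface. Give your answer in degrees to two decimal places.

At the critical angle sin θ_c = n₂/n₁, giving n₂/n₁ = sin 63.88° = 0.8979.
Then tan θ_B = n₂/n₁ = 0.8979, so θ_B = arctan 0.8979 = 41.92°.

θ_B ≈ 41.92°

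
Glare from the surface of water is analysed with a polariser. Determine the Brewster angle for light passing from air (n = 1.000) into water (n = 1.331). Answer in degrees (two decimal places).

θ_B ≈ 53.08°

Brewster's condition: tan θ_B = n₂/n₁ = 1.331/1.000 = 1.3310.
θ_B = arctan(1.3310) = 53.08°.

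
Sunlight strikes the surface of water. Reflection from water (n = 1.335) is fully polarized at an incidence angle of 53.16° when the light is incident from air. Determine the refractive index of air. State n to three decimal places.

n ≈ 1.000

At the Brewster angle, tan θ_B = n₂/n₁ with n₁ on the incident side (air) and n₂ on the transmitted side (water).
n₁ = n₂ / tan θ_B = 1.335 / tan 53.16° = 1.000.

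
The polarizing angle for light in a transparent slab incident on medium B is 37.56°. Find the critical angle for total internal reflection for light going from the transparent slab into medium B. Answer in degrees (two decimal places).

From Brewster, n₂/n₁ = tan θ_B = tan 37.56° = 0.7690.
Then sin θ_c = n₂/n₁ = 0.7690, so θ_c = arcsin 0.7690 = 50.26°.

θ_c ≈ 50.26°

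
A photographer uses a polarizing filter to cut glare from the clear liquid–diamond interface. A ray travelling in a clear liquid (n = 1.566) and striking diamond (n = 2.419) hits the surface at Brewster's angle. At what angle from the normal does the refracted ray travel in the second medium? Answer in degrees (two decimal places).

θ_t ≈ 32.92°

θ_B = arctan(n₂/n₁) = arctan(2.419/1.566) = 57.08°.
The refracted ray is perpendicular to the reflected ray, so θ_t = 90° − θ_B = 32.92°.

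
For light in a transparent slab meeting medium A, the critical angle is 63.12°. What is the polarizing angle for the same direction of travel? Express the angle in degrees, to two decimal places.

At the critical angle sin θ_c = n₂/n₁, giving n₂/n₁ = sin 63.12° = 0.8920.
Then tan θ_B = n₂/n₁ = 0.8920, so θ_B = arctan 0.8920 = 41.73°.

θ_B ≈ 41.73°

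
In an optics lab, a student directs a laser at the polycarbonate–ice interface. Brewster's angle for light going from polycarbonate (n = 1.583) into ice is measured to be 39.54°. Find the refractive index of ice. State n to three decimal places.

Full polarization of the reflected beam means tan θ_B = n₂/n₁, where n₁ is the incident medium (polycarbonate).
n₂ = n₁ tan θ_B = 1.583 × tan 39.54° = 1.307.

n ≈ 1.307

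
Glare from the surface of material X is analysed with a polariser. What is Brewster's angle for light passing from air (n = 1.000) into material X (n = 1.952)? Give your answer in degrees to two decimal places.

θ_B ≈ 62.87°

The reflected p-component vanishes when tan θ_B = n₂/n₁.
Brewster's condition: tan θ_B = n₂/n₁ = 1.952/1.000 = 1.9520. Taking the arctangent, θ_B = 62.87°.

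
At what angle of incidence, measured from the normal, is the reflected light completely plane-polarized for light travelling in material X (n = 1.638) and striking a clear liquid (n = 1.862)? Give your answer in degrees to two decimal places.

At Brewster's angle the reflected and refracted rays are perpendicular, which with Snell's law gives tan θ_B = n₂/n₁.
tan θ_B = n₂/n₁ = 1.862/1.638 = 1.1368.
So θ_B = arctan 1.1368 = 48.66°.

θ_B ≈ 48.66°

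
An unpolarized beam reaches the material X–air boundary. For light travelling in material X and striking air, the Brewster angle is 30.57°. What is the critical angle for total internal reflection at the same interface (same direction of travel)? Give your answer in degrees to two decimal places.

tan θ_B = n₂/n₁ = tan 30.57° = 0.5907.
Total internal reflection: sin θ_c = n₂/n₁ = 0.5907.
θ_c = arcsin(0.5907) = 36.21°.

θ_c ≈ 36.21°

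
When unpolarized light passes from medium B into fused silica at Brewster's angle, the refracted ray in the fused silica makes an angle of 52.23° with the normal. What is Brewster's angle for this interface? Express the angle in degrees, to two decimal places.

Brewster's condition makes the reflected and refracted beams perpendicular: θ_B + θ_t = 90°.
So θ_B = 90° − θ_t = 90° − 52.23° = 37.77°.

θ_B ≈ 37.77°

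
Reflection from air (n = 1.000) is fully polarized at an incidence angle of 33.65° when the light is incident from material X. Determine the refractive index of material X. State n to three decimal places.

n ≈ 1.502

Full polarization of the reflected beam means tan θ_B = n₂/n₁, where n₁ is the incident medium (material X).
n₁ = n₂ / tan θ_B = 1.000 / tan 33.65° = 1.502.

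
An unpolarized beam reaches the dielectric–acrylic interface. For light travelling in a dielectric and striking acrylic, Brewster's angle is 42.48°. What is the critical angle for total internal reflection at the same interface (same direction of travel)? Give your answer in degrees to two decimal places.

From Brewster, n₂/n₁ = tan θ_B = tan 42.48° = 0.9157.
Then sin θ_c = n₂/n₁ = 0.9157, so θ_c = arcsin 0.9157 = 66.30°.

θ_c ≈ 66.30°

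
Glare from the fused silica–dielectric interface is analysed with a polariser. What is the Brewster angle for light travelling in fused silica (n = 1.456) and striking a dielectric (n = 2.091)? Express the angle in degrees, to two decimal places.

The reflected p-component vanishes when tan θ_B = n₂/n₁.
Here n₂/n₁ = 2.091/1.456 = 1.4361, and Brewster's law gives tan θ_B = n₂/n₁.
θ_B = arctan(1.4361) = 55.15°.

θ_B ≈ 55.15°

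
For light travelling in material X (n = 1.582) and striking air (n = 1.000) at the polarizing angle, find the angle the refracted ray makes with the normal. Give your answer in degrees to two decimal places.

θ_t ≈ 57.70°

tan θ_B = n₂/n₁ = 1.000/1.582 = 0.6321, so θ_B = 32.30°.
The refracted ray is perpendicular to the reflected ray, so θ_t = 90° − θ_B = 57.70°.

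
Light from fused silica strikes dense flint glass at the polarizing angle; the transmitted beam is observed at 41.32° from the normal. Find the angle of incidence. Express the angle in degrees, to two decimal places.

At Brewster's angle the reflected and refracted rays are perpendicular, so θ_B + θ_t = 90°.
So θ_B = 90° − θ_t = 90° − 41.32° = 48.68°.

θ_B ≈ 48.68°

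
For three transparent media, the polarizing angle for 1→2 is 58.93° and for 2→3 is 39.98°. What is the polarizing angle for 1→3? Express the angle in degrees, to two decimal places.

θ_B ≈ 54.30°

tan θ_B(1→2) = n₂/n₁ = tan 58.93° = 1.6597.
tan θ_B(2→3) = n₃/n₂ = tan 39.98° = 0.8385.
Multiplying, n₃/n₁ = 1.6597 × 0.8385 = 1.3917, and θ_B(1→3) = arctan 1.3917 = 54.30°.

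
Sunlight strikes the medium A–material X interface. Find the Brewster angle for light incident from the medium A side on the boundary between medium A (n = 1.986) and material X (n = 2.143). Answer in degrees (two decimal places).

tan θ_B = n₂/n₁ = 2.143/1.986 = 1.0791.
θ_B = arctan(1.0791) = 47.18°.

θ_B ≈ 47.18°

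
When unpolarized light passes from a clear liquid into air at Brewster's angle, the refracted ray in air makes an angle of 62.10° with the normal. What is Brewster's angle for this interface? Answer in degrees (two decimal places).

θ_B ≈ 27.90°

Brewster's condition makes the reflected and refracted beams perpendicular: θ_B + θ_t = 90°.
So θ_B = 90° − θ_t = 90° − 62.10° = 27.90°.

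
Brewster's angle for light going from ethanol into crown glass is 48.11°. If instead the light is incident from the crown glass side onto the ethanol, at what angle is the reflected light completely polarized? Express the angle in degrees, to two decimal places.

θ_B' ≈ 41.89°

The two Brewster angles are complementary: θ_B' = 90° − θ_B = 90° − 48.11° = 41.89°.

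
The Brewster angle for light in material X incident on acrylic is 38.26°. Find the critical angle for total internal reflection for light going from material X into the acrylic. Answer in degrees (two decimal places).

tan θ_B = n₂/n₁ = tan 38.26° = 0.7886.
Total internal reflection: sin θ_c = n₂/n₁ = 0.7886.
θ_c = arcsin(0.7886) = 52.06°.

θ_c ≈ 52.06°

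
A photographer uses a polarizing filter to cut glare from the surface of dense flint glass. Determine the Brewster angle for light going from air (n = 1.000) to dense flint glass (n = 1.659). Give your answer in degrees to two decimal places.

tan θ_B = n₂/n₁ = 1.659/1.000 = 1.6590. Taking the arctangent, θ_B = 58.92°.

θ_B ≈ 58.92°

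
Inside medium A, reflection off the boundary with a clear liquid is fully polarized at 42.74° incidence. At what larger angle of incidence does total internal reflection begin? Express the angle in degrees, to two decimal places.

From Brewster, n₂/n₁ = tan θ_B = tan 42.74° = 0.9241.
Then sin θ_c = n₂/n₁ = 0.9241, so θ_c = arcsin 0.9241 = 67.53°.

θ_c ≈ 67.53°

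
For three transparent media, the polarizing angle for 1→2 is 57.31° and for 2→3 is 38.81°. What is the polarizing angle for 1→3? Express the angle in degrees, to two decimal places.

Each Brewster angle gives a ratio: n₂/n₁ = tan 57.31° = 1.5583, n₃/n₂ = tan 38.81° = 0.8043.
n₃/n₁ = 1.2533. Then tan θ_B(1→3) = n₃/n₁, so θ_B(1→3) = arctan(1.2533) = 51.41°.

θ_B ≈ 51.41°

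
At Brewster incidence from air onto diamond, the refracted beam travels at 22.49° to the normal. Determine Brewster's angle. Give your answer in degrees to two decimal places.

Brewster's condition makes the reflected and refracted beams perpendicular: θ_B + θ_t = 90°.
θ_B = 90° − 22.49° = 67.51°.

θ_B ≈ 67.51°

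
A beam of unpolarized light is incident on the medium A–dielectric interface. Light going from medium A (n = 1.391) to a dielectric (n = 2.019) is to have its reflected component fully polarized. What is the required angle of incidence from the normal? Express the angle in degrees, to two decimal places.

Brewster's condition: tan θ_B = n₂/n₁ = 2.019/1.391 = 1.4515.
So θ_B = arctan 1.4515 = 55.43°.

θ_B ≈ 55.43°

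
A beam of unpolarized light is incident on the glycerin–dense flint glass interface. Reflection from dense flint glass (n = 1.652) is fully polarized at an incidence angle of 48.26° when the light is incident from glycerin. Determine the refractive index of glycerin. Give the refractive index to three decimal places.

n ≈ 1.474

At the polarizing angle, tan θ_B = n₂/n₁ with n₁ on the incident side (glycerin) and n₂ on the transmitted side (dense flint glass).
n₁ = n₂ / tan θ_B = 1.652 / tan 48.26° = 1.474.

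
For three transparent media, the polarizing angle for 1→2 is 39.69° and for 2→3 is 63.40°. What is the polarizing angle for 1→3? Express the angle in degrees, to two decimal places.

θ_B ≈ 58.89°

n₂/n₁ = tan 39.69° = 0.8299 and n₃/n₂ = tan 63.40° = 1.9970.
n₃/n₁ = 1.6573. Then tan θ_B(1→3) = n₃/n₁, so θ_B(1→3) = arctan(1.6573) = 58.89°.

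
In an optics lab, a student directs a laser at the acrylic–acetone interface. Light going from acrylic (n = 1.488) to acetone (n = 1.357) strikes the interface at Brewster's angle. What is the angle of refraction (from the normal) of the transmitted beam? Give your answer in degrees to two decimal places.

First find Brewster's angle: tan θ_B = 1.357/1.488 = 0.9120, giving θ_B = 42.36°.
At Brewster's angle the reflected and refracted rays are perpendicular, so θ_t = 90° − θ_B = 90° − 42.36° = 47.64°.

θ_t ≈ 47.64°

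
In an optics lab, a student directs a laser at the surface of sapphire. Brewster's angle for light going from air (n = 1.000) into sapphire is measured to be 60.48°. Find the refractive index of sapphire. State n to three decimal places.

n ≈ 1.766

Full polarization of the reflected beam means tan θ_B = n₂/n₁, where n₁ is the incident medium (air).
n₂ = n₁ tan θ_B = 1.000 × tan 60.48° = 1.766.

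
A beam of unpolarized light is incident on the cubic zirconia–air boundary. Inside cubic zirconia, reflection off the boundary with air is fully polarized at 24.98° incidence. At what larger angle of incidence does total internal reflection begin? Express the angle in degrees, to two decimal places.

tan θ_B = n₂/n₁ = tan 24.98° = 0.4659.
Total internal reflection: sin θ_c = n₂/n₁ = 0.4659.
θ_c = arcsin(0.4659) = 27.77°.

θ_c ≈ 27.77°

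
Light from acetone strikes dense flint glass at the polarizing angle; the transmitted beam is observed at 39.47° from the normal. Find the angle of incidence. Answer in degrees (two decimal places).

Brewster's condition makes the reflected and refracted beams perpendicular: θ_B + θ_t = 90°.
So θ_B = 90° − θ_t = 90° − 39.47° = 50.53°.

θ_B ≈ 50.53°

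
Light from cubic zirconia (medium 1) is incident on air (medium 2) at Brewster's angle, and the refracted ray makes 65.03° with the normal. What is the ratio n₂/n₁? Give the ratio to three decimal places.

At Brewster incidence θ_B = 90° − θ_t = 90° − 65.03° = 24.97°.
Then n₂/n₁ = tan θ_B = tan 24.97° = 0.466.

n₂/n₁ ≈ 0.466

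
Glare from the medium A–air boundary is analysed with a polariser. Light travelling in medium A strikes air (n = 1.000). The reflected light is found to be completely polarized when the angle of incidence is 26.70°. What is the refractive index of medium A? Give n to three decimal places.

Full polarization of the reflected beam means tan θ_B = n₂/n₁, where n₁ is the incident medium (medium A).
n₁ = n₂ / tan θ_B = 1.000 / tan 26.70° = 1.988.

n ≈ 1.988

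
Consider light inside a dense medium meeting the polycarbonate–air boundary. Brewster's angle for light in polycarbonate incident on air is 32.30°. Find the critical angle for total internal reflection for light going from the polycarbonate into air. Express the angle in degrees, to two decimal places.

θ_c ≈ 39.21°

tan θ_B = n₂/n₁ = tan 32.30° = 0.6322.
Total internal reflection: sin θ_c = n₂/n₁ = 0.6322.
θ_c = arcsin(0.6322) = 39.21°.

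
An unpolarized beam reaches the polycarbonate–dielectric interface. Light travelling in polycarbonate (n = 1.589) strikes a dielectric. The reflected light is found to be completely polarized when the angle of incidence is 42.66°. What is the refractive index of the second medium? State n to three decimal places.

At Brewster's angle, tan θ_B = n₂/n₁ with n₁ on the incident side (polycarbonate) and n₂ on the transmitted side (a dielectric).
n₂ = n₁ tan θ_B = 1.589 × tan 42.66° = 1.464.

n ≈ 1.464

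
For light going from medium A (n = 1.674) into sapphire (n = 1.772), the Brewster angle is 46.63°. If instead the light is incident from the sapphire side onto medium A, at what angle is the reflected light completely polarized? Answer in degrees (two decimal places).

The two Brewster angles are complementary: θ_B' = 90° − θ_B = 90° − 46.63° = 43.37°.

θ_B' ≈ 43.37°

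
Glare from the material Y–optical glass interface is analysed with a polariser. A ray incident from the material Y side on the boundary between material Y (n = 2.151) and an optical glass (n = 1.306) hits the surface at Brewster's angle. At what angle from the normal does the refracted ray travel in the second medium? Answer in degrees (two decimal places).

First find Brewster's angle: tan θ_B = 1.306/2.151 = 0.6072, giving θ_B = 31.26°.
Since θ_B + θ_t = 90° at Brewster incidence, θ_t = 90° − 31.26° = 58.74°.

θ_t ≈ 58.74°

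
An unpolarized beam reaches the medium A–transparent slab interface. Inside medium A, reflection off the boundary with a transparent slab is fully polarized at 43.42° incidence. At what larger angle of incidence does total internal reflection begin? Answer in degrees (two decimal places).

θ_c ≈ 71.14°

n₂/n₁ = tan 43.42° = 0.9463; the critical angle satisfies sin θ_c = n₂/n₁.
θ_c = arcsin(0.9463) = 71.14°.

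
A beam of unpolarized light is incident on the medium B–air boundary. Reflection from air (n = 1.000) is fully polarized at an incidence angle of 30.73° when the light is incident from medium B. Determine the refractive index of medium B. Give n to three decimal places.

n ≈ 1.682

Brewster's law: tan θ_B = n₂/n₁ (light incident in medium B, refracted into air).
n₁ = n₂ / tan θ_B = 1.000 / tan 30.73° = 1.682.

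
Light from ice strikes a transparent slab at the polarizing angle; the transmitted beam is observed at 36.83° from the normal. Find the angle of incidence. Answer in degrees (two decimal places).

θ_B ≈ 53.17°

Brewster's condition makes the reflected and refracted beams perpendicular: θ_B + θ_t = 90°.
θ_B = 90° − 36.83° = 53.17°.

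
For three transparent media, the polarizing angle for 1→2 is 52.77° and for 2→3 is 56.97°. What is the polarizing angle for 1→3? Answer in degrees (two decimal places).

θ_B ≈ 63.71°

tan θ_B(1→2) = n₂/n₁ = tan 52.77° = 1.3160.
tan θ_B(2→3) = n₃/n₂ = tan 56.97° = 1.5381.
Multiplying, n₃/n₁ = 1.3160 × 1.5381 = 2.0242, and θ_B(1→3) = arctan 2.0242 = 63.71°.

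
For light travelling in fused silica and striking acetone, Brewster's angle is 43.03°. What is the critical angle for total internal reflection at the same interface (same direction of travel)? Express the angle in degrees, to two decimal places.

n₂/n₁ = tan 43.03° = 0.9335; the critical angle satisfies sin θ_c = n₂/n₁.
θ_c = arcsin(0.9335) = 68.99°.

θ_c ≈ 68.99°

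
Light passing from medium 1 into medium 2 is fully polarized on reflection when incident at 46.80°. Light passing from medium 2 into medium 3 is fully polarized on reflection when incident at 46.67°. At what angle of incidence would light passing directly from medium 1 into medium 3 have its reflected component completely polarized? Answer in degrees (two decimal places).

tan θ_B(1→2) = n₂/n₁ = tan 46.80° = 1.0649.
tan θ_B(2→3) = n₃/n₂ = tan 46.67° = 1.0601.
Multiplying, n₃/n₁ = 1.0649 × 1.0601 = 1.1289, and θ_B(1→3) = arctan 1.1289 = 48.46°.

θ_B ≈ 48.46°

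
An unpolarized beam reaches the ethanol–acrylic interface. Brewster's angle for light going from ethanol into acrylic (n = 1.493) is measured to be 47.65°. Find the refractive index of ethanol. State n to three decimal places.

n ≈ 1.361

At Brewster's angle, tan θ_B = n₂/n₁ with n₁ on the incident side (ethanol) and n₂ on the transmitted side (acrylic).
n₁ = n₂ / tan θ_B = 1.493 / tan 47.65° = 1.361.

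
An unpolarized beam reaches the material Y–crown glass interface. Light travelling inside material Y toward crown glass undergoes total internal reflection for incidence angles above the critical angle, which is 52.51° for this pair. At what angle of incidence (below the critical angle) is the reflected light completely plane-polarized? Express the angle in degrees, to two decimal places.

n₂/n₁ = sin θ_c = sin 52.51° = 0.7935.
tan θ_B equals the same ratio, so θ_B = arctan(0.7935) = 38.43°.

θ_B ≈ 38.43°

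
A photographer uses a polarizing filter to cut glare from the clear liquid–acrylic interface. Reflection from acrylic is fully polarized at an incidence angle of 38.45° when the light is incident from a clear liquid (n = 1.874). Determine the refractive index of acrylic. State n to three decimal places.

n ≈ 1.488

Brewster's law: tan θ_B = n₂/n₁ (light incident in a clear liquid, refracted into acrylic).
n₂ = n₁ tan θ_B = 1.874 × tan 38.45° = 1.488.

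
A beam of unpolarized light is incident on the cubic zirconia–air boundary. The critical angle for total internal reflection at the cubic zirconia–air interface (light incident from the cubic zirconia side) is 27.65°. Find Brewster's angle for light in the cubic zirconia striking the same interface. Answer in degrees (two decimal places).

θ_B ≈ 24.89°

n₂/n₁ = sin θ_c = sin 27.65° = 0.4641.
tan θ_B equals the same ratio, so θ_B = arctan(0.4641) = 24.89°.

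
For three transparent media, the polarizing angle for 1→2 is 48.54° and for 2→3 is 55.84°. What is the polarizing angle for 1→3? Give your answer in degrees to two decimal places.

n₂/n₁ = tan 48.54° = 1.1319 and n₃/n₂ = tan 55.84° = 1.4737.
n₃/n₁ = 1.6680. Then tan θ_B(1→3) = n₃/n₁, so θ_B(1→3) = arctan(1.6680) = 59.06°.

θ_B ≈ 59.06°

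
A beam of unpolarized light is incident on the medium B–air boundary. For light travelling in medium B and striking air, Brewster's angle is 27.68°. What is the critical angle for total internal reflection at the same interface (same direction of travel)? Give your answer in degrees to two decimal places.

From Brewster, n₂/n₁ = tan θ_B = tan 27.68° = 0.5246.
Then sin θ_c = n₂/n₁ = 0.5246, so θ_c = arcsin 0.5246 = 31.64°.

θ_c ≈ 31.64°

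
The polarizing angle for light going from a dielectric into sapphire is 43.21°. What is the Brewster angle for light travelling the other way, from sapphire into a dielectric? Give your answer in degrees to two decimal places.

θ_B' ≈ 46.79°

The two Brewster angles are complementary: θ_B' = 90° − θ_B = 90° − 43.21° = 46.79°.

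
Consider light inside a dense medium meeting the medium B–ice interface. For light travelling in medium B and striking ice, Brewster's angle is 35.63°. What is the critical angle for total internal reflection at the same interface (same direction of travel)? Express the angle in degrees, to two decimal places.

θ_c ≈ 45.78°

tan θ_B = n₂/n₁ = tan 35.63° = 0.7167.
Total internal reflection: sin θ_c = n₂/n₁ = 0.7167.
θ_c = arcsin(0.7167) = 45.78°.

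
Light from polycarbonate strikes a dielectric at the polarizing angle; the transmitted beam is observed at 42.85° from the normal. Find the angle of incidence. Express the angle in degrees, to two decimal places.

Brewster's condition makes the reflected and refracted beams perpendicular: θ_B + θ_t = 90°.
θ_B = 90° − 42.85° = 47.15°.

θ_B ≈ 47.15°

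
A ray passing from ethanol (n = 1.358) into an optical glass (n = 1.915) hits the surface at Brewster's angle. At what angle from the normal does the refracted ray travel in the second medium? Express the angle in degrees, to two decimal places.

θ_B = arctan(n₂/n₁) = arctan(1.915/1.358) = 54.66°.
At Brewster's angle the reflected and refracted rays are perpendicular, so θ_t = 90° − θ_B = 90° − 54.66° = 35.34°.

θ_t ≈ 35.34°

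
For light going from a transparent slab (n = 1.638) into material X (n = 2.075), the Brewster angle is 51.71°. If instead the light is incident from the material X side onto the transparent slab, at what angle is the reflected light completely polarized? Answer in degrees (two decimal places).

The two Brewster angles are complementary: θ_B' = 90° − θ_B = 90° − 51.71° = 38.29°.

θ_B' ≈ 38.29°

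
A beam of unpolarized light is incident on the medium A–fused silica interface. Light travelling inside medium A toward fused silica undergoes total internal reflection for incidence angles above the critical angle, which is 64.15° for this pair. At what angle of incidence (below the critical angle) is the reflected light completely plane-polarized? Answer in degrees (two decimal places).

At the critical angle sin θ_c = n₂/n₁, giving n₂/n₁ = sin 64.15° = 0.8999.
Then tan θ_B = n₂/n₁ = 0.8999, so θ_B = arctan 0.8999 = 41.99°.

θ_B ≈ 41.99°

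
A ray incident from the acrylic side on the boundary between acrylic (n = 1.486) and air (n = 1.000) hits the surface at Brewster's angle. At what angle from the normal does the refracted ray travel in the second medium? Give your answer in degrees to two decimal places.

tan θ_B = n₂/n₁ = 1.000/1.486 = 0.6729, so θ_B = 33.94°.
Since θ_B + θ_t = 90° at Brewster incidence, θ_t = 90° − 33.94° = 56.06°.

θ_t ≈ 56.06°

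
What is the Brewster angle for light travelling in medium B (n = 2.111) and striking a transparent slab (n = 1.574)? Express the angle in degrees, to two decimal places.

The reflected p-component vanishes when tan θ_B = n₂/n₁.
tan θ_B = n₂/n₁ = 1.574/2.111 = 0.7456.
So θ_B = arctan 0.7456 = 36.71°.

θ_B ≈ 36.71°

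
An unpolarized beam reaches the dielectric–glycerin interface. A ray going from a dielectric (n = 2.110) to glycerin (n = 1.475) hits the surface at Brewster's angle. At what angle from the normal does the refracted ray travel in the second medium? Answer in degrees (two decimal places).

θ_t ≈ 55.04°

θ_B = arctan(n₂/n₁) = arctan(1.475/2.110) = 34.96°.
Since θ_B + θ_t = 90° at Brewster incidence, θ_t = 90° − 34.96° = 55.04°.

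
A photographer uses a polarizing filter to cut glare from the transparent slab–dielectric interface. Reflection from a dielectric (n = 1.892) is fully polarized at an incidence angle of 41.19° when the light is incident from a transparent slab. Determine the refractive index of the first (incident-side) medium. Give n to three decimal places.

n ≈ 2.162

Full polarization of the reflected beam means tan θ_B = n₂/n₁, where n₁ is the incident medium (a transparent slab).
n₁ = n₂ / tan θ_B = 1.892 / tan 41.19° = 2.162.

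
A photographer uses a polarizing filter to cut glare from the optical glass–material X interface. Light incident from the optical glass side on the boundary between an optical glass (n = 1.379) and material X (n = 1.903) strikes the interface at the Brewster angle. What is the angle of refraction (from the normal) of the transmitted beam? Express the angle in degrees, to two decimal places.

θ_t ≈ 35.93°

θ_B = arctan(n₂/n₁) = arctan(1.903/1.379) = 54.07°.
At Brewster's angle the reflected and refracted rays are perpendicular, so θ_t = 90° − θ_B = 90° − 54.07° = 35.93°.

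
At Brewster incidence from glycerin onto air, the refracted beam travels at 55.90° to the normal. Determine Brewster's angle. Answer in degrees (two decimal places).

At Brewster's angle the reflected and refracted rays are perpendicular, so θ_B + θ_t = 90°.
So θ_B = 90° − θ_t = 90° − 55.90° = 34.10°.

θ_B ≈ 34.10°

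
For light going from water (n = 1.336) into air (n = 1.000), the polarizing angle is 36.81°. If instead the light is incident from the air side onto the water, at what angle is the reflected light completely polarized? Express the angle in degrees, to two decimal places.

Reversing the direction swaps n₁ and n₂, so tan θ_B' = 1/tan θ_B and θ_B' = 90° − θ_B.
Hence θ_B' = 90° − 36.81° = 53.19°.

θ_B' ≈ 53.19°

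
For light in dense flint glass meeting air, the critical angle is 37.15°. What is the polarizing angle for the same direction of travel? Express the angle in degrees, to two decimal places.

n₂/n₁ = sin θ_c = sin 37.15° = 0.6039.
tan θ_B equals the same ratio, so θ_B = arctan(0.6039) = 31.13°.

θ_B ≈ 31.13°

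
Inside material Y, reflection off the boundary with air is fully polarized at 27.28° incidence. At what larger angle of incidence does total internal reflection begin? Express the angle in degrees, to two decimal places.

n₂/n₁ = tan 27.28° = 0.5157; the critical angle satisfies sin θ_c = n₂/n₁.
θ_c = arcsin(0.5157) = 31.04°.

θ_c ≈ 31.04°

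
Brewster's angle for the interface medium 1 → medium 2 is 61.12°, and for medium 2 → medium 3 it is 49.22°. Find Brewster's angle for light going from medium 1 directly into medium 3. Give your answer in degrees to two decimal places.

tan θ_B(1→2) = n₂/n₁ = tan 61.12° = 1.8130.
tan θ_B(2→3) = n₃/n₂ = tan 49.22° = 1.1593.
Multiplying, n₃/n₁ = 1.8130 × 1.1593 = 2.1019, and θ_B(1→3) = arctan 2.1019 = 64.56°.

θ_B ≈ 64.56°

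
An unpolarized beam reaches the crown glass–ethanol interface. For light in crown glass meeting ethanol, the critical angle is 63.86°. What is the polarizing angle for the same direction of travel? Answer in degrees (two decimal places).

θ_B ≈ 41.91°

sin θ_c = n₂/n₁, so n₂/n₁ = sin 63.86° = 0.8977.
Brewster: tan θ_B = n₂/n₁ = 0.8977.
θ_B = arctan(0.8977) = 41.91°.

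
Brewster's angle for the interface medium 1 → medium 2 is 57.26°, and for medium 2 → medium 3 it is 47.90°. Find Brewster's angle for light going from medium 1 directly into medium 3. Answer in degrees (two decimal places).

θ_B ≈ 59.84°

Each Brewster angle gives a ratio: n₂/n₁ = tan 57.26° = 1.5553, n₃/n₂ = tan 47.90° = 1.1067.
n₃/n₁ = 1.7213. Then tan θ_B(1→3) = n₃/n₁, so θ_B(1→3) = arctan(1.7213) = 59.84°.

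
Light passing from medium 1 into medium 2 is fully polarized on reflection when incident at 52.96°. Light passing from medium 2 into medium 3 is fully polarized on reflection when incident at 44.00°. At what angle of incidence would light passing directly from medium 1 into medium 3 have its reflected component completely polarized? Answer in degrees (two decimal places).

tan θ_B(1→2) = n₂/n₁ = tan 52.96° = 1.3251.
tan θ_B(2→3) = n₃/n₂ = tan 44.00° = 0.9657.
n₃/n₁ = 1.2797. Then tan θ_B(1→3) = n₃/n₁, so θ_B(1→3) = arctan(1.2797) = 51.99°.

θ_B ≈ 51.99°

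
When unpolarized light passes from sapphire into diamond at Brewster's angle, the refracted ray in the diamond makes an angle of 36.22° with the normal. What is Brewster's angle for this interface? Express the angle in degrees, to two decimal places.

θ_B ≈ 53.78°

At Brewster's angle the reflected and refracted rays are perpendicular, so θ_B + θ_t = 90°.
θ_B = 90° − 36.22° = 53.78°.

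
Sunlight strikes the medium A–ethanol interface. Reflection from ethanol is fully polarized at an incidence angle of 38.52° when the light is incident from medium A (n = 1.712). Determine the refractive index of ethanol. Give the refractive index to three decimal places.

At the Brewster angle, tan θ_B = n₂/n₁ with n₁ on the incident side (medium A) and n₂ on the transmitted side (ethanol).
n₂ = n₁ tan θ_B = 1.712 × tan 38.52° = 1.363.

n ≈ 1.363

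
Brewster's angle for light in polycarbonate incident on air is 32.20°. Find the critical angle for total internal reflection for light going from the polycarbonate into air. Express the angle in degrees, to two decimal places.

θ_c ≈ 39.03°

tan θ_B = n₂/n₁ = tan 32.20° = 0.6297.
Total internal reflection: sin θ_c = n₂/n₁ = 0.6297.
θ_c = arcsin(0.6297) = 39.03°.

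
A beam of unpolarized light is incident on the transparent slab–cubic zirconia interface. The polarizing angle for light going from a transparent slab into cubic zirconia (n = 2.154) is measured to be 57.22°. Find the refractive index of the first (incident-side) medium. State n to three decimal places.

Full polarization of the reflected beam means tan θ_B = n₂/n₁, where n₁ is the incident medium (a transparent slab).
n₁ = n₂ / tan θ_B = 2.154 / tan 57.22° = 1.387.

n ≈ 1.387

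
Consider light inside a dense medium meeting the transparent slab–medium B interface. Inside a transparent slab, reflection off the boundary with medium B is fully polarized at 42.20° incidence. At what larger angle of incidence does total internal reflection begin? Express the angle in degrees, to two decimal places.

n₂/n₁ = tan 42.20° = 0.9067; the critical angle satisfies sin θ_c = n₂/n₁.
θ_c = arcsin(0.9067) = 65.06°.

θ_c ≈ 65.06°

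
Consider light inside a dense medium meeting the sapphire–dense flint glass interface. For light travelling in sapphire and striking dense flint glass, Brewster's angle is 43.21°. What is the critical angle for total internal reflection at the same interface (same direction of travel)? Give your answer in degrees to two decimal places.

θ_c ≈ 69.95°

From Brewster, n₂/n₁ = tan θ_B = tan 43.21° = 0.9394.
Then sin θ_c = n₂/n₁ = 0.9394, so θ_c = arcsin 0.9394 = 69.95°.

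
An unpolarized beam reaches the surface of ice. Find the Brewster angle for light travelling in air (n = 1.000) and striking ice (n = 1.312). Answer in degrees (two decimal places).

At Brewster's angle the reflected and refracted rays are perpendicular, which with Snell's law gives tan θ_B = n₂/n₁.
Here n₂/n₁ = 1.312/1.000 = 1.3120, and Brewster's law gives tan θ_B = n₂/n₁.
θ_B = arctan(1.3120) = 52.69°.

θ_B ≈ 52.69°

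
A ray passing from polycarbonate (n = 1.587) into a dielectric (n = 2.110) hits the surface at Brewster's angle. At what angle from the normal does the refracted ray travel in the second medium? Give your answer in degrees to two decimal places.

θ_t ≈ 36.95°

First find Brewster's angle: tan θ_B = 2.110/1.587 = 1.3296, giving θ_B = 53.05°.
Since θ_B + θ_t = 90° at Brewster incidence, θ_t = 90° − 53.05° = 36.95°.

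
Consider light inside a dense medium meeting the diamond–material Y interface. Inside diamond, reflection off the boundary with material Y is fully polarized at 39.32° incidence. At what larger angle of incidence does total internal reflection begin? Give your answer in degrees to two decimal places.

tan θ_B = n₂/n₁ = tan 39.32° = 0.8191.
Total internal reflection: sin θ_c = n₂/n₁ = 0.8191.
θ_c = arcsin(0.8191) = 54.99°.

θ_c ≈ 54.99°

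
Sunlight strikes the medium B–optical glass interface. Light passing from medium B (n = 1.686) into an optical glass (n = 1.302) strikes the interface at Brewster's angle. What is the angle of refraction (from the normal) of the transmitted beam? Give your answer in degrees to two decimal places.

θ_t ≈ 52.32°

First find Brewster's angle: tan θ_B = 1.302/1.686 = 0.7722, giving θ_B = 37.68°.
Since θ_B + θ_t = 90° at Brewster incidence, θ_t = 90° − 37.68° = 52.32°.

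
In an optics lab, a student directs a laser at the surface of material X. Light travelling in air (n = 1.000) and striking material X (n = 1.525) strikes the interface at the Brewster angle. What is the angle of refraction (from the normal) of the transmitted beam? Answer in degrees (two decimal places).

θ_B = arctan(n₂/n₁) = arctan(1.525/1.000) = 56.75°.
Since θ_B + θ_t = 90° at Brewster incidence, θ_t = 90° − 56.75° = 33.25°.

θ_t ≈ 33.25°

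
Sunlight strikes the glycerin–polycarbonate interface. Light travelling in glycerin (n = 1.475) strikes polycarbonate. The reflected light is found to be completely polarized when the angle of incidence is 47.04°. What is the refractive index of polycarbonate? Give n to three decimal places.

n ≈ 1.584

Brewster's law: tan θ_B = n₂/n₁ (light incident in glycerin, refracted into polycarbonate).
n₂ = n₁ tan θ_B = 1.475 × tan 47.04° = 1.584.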